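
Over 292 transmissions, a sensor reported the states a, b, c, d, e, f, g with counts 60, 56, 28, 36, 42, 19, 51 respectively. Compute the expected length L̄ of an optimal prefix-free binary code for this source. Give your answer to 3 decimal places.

2.764 bits/symbol

Probabilities are the counts divided by 292.
Repeatedly combine the two least-probable nodes; the expected code length is the sum of the merged weights.
merge 19/292 + 7/73 → 47/292
merge 9/73 + 21/146 → 39/146
merge 47/292 + 51/292 → 49/146
merge 14/73 + 15/73 → 29/73
merge 39/146 + 49/146 → 44/73
merge 29/73 + 44/73 → 1
L = 47/292 + 39/146 + 49/146 + 29/73 + 44/73 + 1 = 807/292 ≈ 2.764 bits/symbol.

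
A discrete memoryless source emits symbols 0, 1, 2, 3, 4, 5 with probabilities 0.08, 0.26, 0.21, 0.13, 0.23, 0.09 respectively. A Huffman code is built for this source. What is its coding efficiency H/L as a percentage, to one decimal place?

Entropy H = −Σ p log₂ p ≈ 2.4526 bits.
Huffman merges: 2/25+9/100→17/100; 13/100+17/100→3/10; 21/100+23/100→11/25; 13/50+3/10→14/25; 11/25+14/25→1. L = 247/100 ≈ 2.4700.
Efficiency = H/L = 2.4526/2.4700 = 99.3%.

99.3%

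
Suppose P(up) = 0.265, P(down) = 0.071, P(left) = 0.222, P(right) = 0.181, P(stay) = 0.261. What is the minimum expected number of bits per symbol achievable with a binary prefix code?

2.252 bits/symbol

Repeatedly combine the two least-probable nodes; the expected code length is the sum of the merged weights.
merge 71/1000 + 181/1000 → 63/250
merge 111/500 + 63/250 → 237/500
merge 261/1000 + 53/200 → 263/500
merge 237/500 + 263/500 → 1
L = 63/250 + 237/500 + 263/500 + 1 = 563/250 = 2.252 bits/symbol.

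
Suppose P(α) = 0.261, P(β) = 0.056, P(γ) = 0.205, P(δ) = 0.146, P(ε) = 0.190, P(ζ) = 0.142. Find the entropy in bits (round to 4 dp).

H = −Σ pᵢ log₂ pᵢ.
−0.261·log₂(0.261) = 0.5058
−0.056·log₂(0.056) = 0.2329
−0.205·log₂(0.205) = 0.4687
−0.146·log₂(0.146) = 0.4053
−0.190·log₂(0.190) = 0.4552
−0.142·log₂(0.142) = 0.3999
Sum ≈ 2.4677 → 2.4677 bits.

2.4677 bits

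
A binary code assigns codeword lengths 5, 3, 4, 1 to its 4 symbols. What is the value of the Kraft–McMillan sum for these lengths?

With common denominator 2^5 = 32: Σ 2^(−ℓᵢ) = 1/32 + 4/32 + 2/32 + 16/32 = 23/32 = 0.71875.

0.71875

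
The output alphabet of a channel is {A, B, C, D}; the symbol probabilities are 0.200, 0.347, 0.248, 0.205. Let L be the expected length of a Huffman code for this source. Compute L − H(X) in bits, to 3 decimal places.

0.038 bits

Entropy H = −Σ p log₂ p ≈ 1.9618 bits.
Huffman merges: 1/5+41/200→81/200; 31/125+347/1000→119/200; 81/200+119/200→1. L = 2 ≈ 2.0000.
L − H = 2.0000 − 1.9618 = 0.038 bits.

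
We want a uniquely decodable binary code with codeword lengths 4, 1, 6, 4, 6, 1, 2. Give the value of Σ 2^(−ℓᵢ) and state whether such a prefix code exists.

1.40625; no

With common denominator 2^6 = 64: Σ 2^(−ℓᵢ) = 4/64 + 32/64 + 1/64 + 4/64 + 1/64 + 32/64 + 16/64 = 90/64 = 1.40625.
Kraft's inequality requires Σ ≤ 1; here Σ = 1.40625 > 1, so no such prefix code exists.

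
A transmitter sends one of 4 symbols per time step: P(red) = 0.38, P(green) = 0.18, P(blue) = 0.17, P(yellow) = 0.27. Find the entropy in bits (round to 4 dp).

H = −Σ pᵢ log₂ pᵢ.
−0.38·log₂(0.38) = 0.5305
−0.18·log₂(0.18) = 0.4453
−0.17·log₂(0.17) = 0.4346
−0.27·log₂(0.27) = 0.5100
Sum ≈ 1.9204 → 1.9204 bits.

1.9204 bits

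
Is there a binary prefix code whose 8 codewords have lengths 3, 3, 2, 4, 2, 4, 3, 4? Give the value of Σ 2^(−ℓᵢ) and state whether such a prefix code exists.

1.0625; no

With common denominator 2^4 = 16: Σ 2^(−ℓᵢ) = 2/16 + 2/16 + 4/16 + 1/16 + 4/16 + 1/16 + 2/16 + 1/16 = 17/16 = 1.0625.
Kraft's inequality requires Σ ≤ 1; here Σ = 1.0625 > 1, so no such prefix code exists.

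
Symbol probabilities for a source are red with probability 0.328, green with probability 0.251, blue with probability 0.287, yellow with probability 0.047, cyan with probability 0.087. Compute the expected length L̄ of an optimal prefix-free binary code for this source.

Repeatedly combine the two least-probable nodes; the expected code length is the sum of the merged weights.
merge 47/1000 + 87/1000 → 67/500
merge 67/500 + 251/1000 → 77/200
merge 287/1000 + 41/125 → 123/200
merge 77/200 + 123/200 → 1
L = 67/500 + 77/200 + 123/200 + 1 = 1067/500 = 2.134 bits/symbol.

2.134 bits/symbol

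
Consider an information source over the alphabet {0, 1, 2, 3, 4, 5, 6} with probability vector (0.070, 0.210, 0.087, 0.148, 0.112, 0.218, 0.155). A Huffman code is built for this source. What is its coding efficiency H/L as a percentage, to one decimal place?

99.1%

Entropy H = −Σ p log₂ p ≈ 2.7055 bits.
Huffman merges: 7/100+87/1000→157/1000; 14/125+37/250→13/50; 31/200+157/1000→39/125; 21/100+109/500→107/250; 13/50+39/125→143/250; 107/250+143/250→1. L = 2729/1000 ≈ 2.7290.
Efficiency = H/L = 2.7055/2.7290 = 99.1%.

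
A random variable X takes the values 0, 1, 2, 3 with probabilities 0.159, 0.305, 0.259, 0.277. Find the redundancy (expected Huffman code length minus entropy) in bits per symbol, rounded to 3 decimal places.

0.038 bits

Entropy H = −Σ p log₂ p ≈ 1.9621 bits.
Huffman merges: 159/1000+259/1000→209/500; 277/1000+61/200→291/500; 209/500+291/500→1. L = 2 ≈ 2.0000.
L − H = 2.0000 − 1.9621 = 0.038 bits.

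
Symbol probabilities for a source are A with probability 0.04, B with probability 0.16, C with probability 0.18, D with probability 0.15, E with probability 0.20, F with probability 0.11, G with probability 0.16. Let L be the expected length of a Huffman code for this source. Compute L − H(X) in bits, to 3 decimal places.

Entropy H = −Σ p log₂ p ≈ 2.7023 bits.
Huffman merges: 1/25+11/100→3/20; 3/20+3/20→3/10; 4/25+4/25→8/25; 9/50+1/5→19/50; 3/10+8/25→31/50; 19/50+31/50→1. L = 277/100 ≈ 2.7700.
L − H = 2.7700 − 2.7023 = 0.068 bits.

0.068 bits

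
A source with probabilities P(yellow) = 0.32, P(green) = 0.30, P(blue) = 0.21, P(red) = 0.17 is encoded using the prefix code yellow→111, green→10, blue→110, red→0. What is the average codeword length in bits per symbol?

2.36 bits/symbol

L̄ = Σ pᵢ·ℓᵢ = 0.32·3 + 0.30·2 + 0.21·3 + 0.17·1 = 2.36 bits/symbol.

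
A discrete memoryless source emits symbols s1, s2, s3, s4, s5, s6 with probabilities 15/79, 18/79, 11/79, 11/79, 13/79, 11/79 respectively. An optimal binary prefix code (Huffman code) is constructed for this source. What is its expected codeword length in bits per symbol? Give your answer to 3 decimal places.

2.582 bits/symbol

Repeatedly combine the two least-probable nodes; the expected code length is the sum of the merged weights.
merge 11/79 + 11/79 → 22/79
merge 11/79 + 13/79 → 24/79
merge 15/79 + 18/79 → 33/79
merge 22/79 + 24/79 → 46/79
merge 33/79 + 46/79 → 1
L = 22/79 + 24/79 + 33/79 + 46/79 + 1 = 204/79 ≈ 2.582 bits/symbol.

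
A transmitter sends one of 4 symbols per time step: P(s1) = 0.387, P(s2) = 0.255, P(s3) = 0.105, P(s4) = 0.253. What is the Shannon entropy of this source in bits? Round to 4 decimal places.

H = −Σ pᵢ log₂ pᵢ.
−0.387·log₂(0.387) = 0.5300
−0.255·log₂(0.255) = 0.5027
−0.105·log₂(0.105) = 0.3414
−0.253·log₂(0.253) = 0.5016
Sum ≈ 1.8758 → 1.8758 bits.

1.8758 bits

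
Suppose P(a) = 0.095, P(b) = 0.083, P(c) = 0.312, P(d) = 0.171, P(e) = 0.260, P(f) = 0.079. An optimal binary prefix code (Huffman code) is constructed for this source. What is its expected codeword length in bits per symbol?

2.419 bits/symbol

Repeatedly combine the two least-probable nodes; the expected code length is the sum of the merged weights.
merge 79/1000 + 83/1000 → 81/500
merge 19/200 + 81/500 → 257/1000
merge 171/1000 + 257/1000 → 107/250
merge 13/50 + 39/125 → 143/250
merge 107/250 + 143/250 → 1
L = 81/500 + 257/1000 + 107/250 + 143/250 + 1 = 2419/1000 = 2.419 bits/symbol.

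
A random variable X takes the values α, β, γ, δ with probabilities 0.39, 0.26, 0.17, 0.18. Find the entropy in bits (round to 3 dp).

H = −Σ pᵢ log₂ pᵢ.
−0.39·log₂(0.39) = 0.5298
−0.26·log₂(0.26) = 0.5053
−0.17·log₂(0.17) = 0.4346
−0.18·log₂(0.18) = 0.4453
Sum ≈ 1.9150 → 1.915 bits.

1.915 bits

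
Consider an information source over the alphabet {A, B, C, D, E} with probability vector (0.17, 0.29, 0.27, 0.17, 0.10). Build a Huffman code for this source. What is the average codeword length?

Repeatedly combine the two least-probable nodes; the expected code length is the sum of the merged weights.
merge 1/10 + 17/100 → 27/100
merge 17/100 + 27/100 → 11/25
merge 27/100 + 29/100 → 14/25
merge 11/25 + 14/25 → 1
L = 27/100 + 11/25 + 14/25 + 1 = 227/100 = 2.27 bits/symbol.

2.27 bits/symbol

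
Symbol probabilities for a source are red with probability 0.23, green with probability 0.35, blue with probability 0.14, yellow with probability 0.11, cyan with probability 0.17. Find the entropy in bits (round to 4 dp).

2.1998 bits

H = −Σ pᵢ log₂ pᵢ.
−0.23·log₂(0.23) = 0.4877
−0.35·log₂(0.35) = 0.5301
−0.14·log₂(0.14) = 0.3971
−0.11·log₂(0.11) = 0.3503
−0.17·log₂(0.17) = 0.4346
Sum ≈ 2.1998 → 2.1998 bits.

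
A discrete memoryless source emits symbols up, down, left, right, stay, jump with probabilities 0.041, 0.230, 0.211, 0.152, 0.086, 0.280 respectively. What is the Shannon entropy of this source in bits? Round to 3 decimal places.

2.382 bits

H = −Σ pᵢ log₂ pᵢ.
−0.041·log₂(0.041) = 0.1889
−0.230·log₂(0.230) = 0.4877
−0.211·log₂(0.211) = 0.4736
−0.152·log₂(0.152) = 0.4131
−0.086·log₂(0.086) = 0.3044
−0.280·log₂(0.280) = 0.5142
Sum ≈ 2.3820 → 2.382 bits.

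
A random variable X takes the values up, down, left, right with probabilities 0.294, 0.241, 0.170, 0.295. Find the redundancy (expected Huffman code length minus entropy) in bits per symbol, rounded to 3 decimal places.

0.032 bits

Entropy H = −Σ p log₂ p ≈ 1.9681 bits.
Huffman merges: 17/100+241/1000→411/1000; 147/500+59/200→589/1000; 411/1000+589/1000→1. L = 2 ≈ 2.0000.
L − H = 2.0000 − 1.9681 = 0.032 bits.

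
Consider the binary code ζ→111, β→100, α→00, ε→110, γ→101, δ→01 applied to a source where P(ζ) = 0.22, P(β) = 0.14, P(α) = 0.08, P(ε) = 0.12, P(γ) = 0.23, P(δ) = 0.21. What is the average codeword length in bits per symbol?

2.71 bits/symbol

L̄ = Σ pᵢ·ℓᵢ = 0.22·3 + 0.14·3 + 0.08·2 + 0.12·3 + 0.23·3 + 0.21·2 = 2.71 bits/symbol.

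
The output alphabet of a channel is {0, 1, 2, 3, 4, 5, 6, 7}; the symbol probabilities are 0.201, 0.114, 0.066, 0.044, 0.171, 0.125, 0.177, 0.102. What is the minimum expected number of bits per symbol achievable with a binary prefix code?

2.909 bits/symbol

Repeatedly combine the two least-probable nodes; the expected code length is the sum of the merged weights.
merge 11/250 + 33/500 → 11/100
merge 51/500 + 11/100 → 53/250
merge 57/500 + 1/8 → 239/1000
merge 171/1000 + 177/1000 → 87/250
merge 201/1000 + 53/250 → 413/1000
merge 239/1000 + 87/250 → 587/1000
merge 413/1000 + 587/1000 → 1
L = 11/100 + 53/250 + 239/1000 + 87/250 + 413/1000 + 587/1000 + 1 = 2909/1000 = 2.909 bits/symbol.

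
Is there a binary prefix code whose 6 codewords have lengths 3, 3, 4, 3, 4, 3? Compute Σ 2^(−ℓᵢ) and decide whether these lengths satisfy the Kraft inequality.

0.625; yes

With common denominator 2^4 = 16: Σ 2^(−ℓᵢ) = 2/16 + 2/16 + 1/16 + 2/16 + 1/16 + 2/16 = 10/16 = 0.625.
Kraft's inequality requires Σ ≤ 1; here Σ = 0.625 ≤ 1, so such a prefix code exists.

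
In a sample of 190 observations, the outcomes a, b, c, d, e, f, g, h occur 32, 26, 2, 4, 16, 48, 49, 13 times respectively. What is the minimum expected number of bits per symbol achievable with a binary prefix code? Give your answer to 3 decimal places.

Probabilities are the counts divided by 190.
Repeatedly combine the two least-probable nodes; the expected code length is the sum of the merged weights.
merge 1/95 + 2/95 → 3/95
merge 3/95 + 13/190 → 1/10
merge 8/95 + 1/10 → 7/38
merge 13/95 + 16/95 → 29/95
merge 7/38 + 24/95 → 83/190
merge 49/190 + 29/95 → 107/190
merge 83/190 + 107/190 → 1
L = 3/95 + 1/10 + 7/38 + 29/95 + 83/190 + 107/190 + 1 = 249/95 ≈ 2.621 bits/symbol.

2.621 bits/symbol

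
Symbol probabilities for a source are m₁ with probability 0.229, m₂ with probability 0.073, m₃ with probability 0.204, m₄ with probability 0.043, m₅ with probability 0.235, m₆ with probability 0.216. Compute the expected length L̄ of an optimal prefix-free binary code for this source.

Repeatedly combine the two least-probable nodes; the expected code length is the sum of the merged weights.
merge 43/1000 + 73/1000 → 29/250
merge 29/250 + 51/250 → 8/25
merge 27/125 + 229/1000 → 89/200
merge 47/200 + 8/25 → 111/200
merge 89/200 + 111/200 → 1
L = 29/250 + 8/25 + 89/200 + 111/200 + 1 = 609/250 = 2.436 bits/symbol.

2.436 bits/symbol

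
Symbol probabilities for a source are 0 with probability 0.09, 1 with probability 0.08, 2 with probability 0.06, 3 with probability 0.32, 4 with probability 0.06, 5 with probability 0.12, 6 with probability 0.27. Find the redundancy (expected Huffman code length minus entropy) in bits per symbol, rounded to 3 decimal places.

0.036 bits

Entropy H = −Σ p log₂ p ≈ 2.4944 bits.
Huffman merges: 3/50+3/50→3/25; 2/25+9/100→17/100; 3/25+3/25→6/25; 17/100+6/25→41/100; 27/100+8/25→59/100; 41/100+59/100→1. L = 253/100 ≈ 2.5300.
L − H = 2.5300 − 2.4944 = 0.036 bits.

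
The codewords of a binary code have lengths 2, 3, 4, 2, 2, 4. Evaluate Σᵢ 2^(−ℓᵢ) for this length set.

With common denominator 2^4 = 16: Σ 2^(−ℓᵢ) = 4/16 + 2/16 + 1/16 + 4/16 + 4/16 + 1/16 = 16/16 = 1.

1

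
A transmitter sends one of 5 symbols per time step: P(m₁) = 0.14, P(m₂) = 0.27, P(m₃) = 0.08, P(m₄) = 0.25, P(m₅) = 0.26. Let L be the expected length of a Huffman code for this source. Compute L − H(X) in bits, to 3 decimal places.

0.016 bits

Entropy H = −Σ p log₂ p ≈ 2.2039 bits.
Huffman merges: 2/25+7/50→11/50; 11/50+1/4→47/100; 13/50+27/100→53/100; 47/100+53/100→1. L = 111/50 ≈ 2.2200.
L − H = 2.2200 − 2.2039 = 0.016 bits.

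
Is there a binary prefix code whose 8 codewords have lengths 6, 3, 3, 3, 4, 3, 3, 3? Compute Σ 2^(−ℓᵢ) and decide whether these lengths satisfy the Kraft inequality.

0.828125; yes

With common denominator 2^6 = 64: Σ 2^(−ℓᵢ) = 1/64 + 8/64 + 8/64 + 8/64 + 4/64 + 8/64 + 8/64 + 8/64 = 53/64 = 0.828125.
Kraft's inequality requires Σ ≤ 1; here Σ = 0.828125 ≤ 1, so such a prefix code exists.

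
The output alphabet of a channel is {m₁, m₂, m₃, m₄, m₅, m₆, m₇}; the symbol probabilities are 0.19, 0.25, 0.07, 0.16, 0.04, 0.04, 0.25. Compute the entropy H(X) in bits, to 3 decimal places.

H = −Σ pᵢ log₂ pᵢ.
−0.19·log₂(0.19) = 0.4552
−0.25·log₂(0.25) = 0.5000
−0.07·log₂(0.07) = 0.2686
−0.16·log₂(0.16) = 0.4230
−0.04·log₂(0.04) = 0.1858
−0.04·log₂(0.04) = 0.1858
−0.25·log₂(0.25) = 0.5000
Sum ≈ 2.5183 → 2.518 bits.

2.518 bits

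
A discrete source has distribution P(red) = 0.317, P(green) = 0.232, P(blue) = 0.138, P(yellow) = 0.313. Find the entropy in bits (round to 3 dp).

1.933 bits

H = −Σ pᵢ log₂ pᵢ.
−0.317·log₂(0.317) = 0.5254
−0.232·log₂(0.232) = 0.4890
−0.138·log₂(0.138) = 0.3943
−0.313·log₂(0.313) = 0.5245
Sum ≈ 1.9332 → 1.933 bits.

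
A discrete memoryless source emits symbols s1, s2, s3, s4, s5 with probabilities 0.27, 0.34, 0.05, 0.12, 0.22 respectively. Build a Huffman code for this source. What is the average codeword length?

2.17 bits/symbol

Repeatedly combine the two least-probable nodes; the expected code length is the sum of the merged weights.
merge 1/20 + 3/25 → 17/100
merge 17/100 + 11/50 → 39/100
merge 27/100 + 17/50 → 61/100
merge 39/100 + 61/100 → 1
L = 17/100 + 39/100 + 61/100 + 1 = 217/100 = 2.17 bits/symbol.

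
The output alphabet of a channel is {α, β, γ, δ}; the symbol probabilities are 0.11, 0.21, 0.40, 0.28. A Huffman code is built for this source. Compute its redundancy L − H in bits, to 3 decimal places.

0.054 bits

Entropy H = −Σ p log₂ p ≈ 1.8661 bits.
Huffman merges: 11/100+21/100→8/25; 7/25+8/25→3/5; 2/5+3/5→1. L = 48/25 ≈ 1.9200.
L − H = 1.9200 − 1.8661 = 0.054 bits.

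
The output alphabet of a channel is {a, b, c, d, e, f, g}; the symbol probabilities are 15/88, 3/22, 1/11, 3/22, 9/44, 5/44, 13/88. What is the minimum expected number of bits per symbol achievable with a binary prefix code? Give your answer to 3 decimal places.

2.795 bits/symbol

Repeatedly combine the two least-probable nodes; the expected code length is the sum of the merged weights.
merge 1/11 + 5/44 → 9/44
merge 3/22 + 3/22 → 3/11
merge 13/88 + 15/88 → 7/22
merge 9/44 + 9/44 → 9/22
merge 3/11 + 7/22 → 13/22
merge 9/22 + 13/22 → 1
L = 9/44 + 3/11 + 7/22 + 9/22 + 13/22 + 1 = 123/44 ≈ 2.795 bits/symbol.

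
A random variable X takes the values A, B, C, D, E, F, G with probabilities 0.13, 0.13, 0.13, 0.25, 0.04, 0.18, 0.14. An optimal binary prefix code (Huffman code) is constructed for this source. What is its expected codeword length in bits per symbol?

2.74 bits/symbol

Repeatedly combine the two least-probable nodes; the expected code length is the sum of the merged weights.
merge 1/25 + 13/100 → 17/100
merge 13/100 + 13/100 → 13/50
merge 7/50 + 17/100 → 31/100
merge 9/50 + 1/4 → 43/100
merge 13/50 + 31/100 → 57/100
merge 43/100 + 57/100 → 1
L = 17/100 + 13/50 + 31/100 + 43/100 + 57/100 + 1 = 137/50 = 2.74 bits/symbol.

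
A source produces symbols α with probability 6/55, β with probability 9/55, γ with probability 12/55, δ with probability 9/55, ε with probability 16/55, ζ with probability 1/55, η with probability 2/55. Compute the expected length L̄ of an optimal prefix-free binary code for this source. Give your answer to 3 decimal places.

Repeatedly combine the two least-probable nodes; the expected code length is the sum of the merged weights.
merge 1/55 + 2/55 → 3/55
merge 3/55 + 6/55 → 9/55
merge 9/55 + 9/55 → 18/55
merge 9/55 + 12/55 → 21/55
merge 16/55 + 18/55 → 34/55
merge 21/55 + 34/55 → 1
L = 3/55 + 9/55 + 18/55 + 21/55 + 34/55 + 1 = 28/11 ≈ 2.545 bits/symbol.

2.545 bits/symbol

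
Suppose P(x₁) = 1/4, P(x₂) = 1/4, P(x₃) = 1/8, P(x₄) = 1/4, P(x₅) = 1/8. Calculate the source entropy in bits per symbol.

Each probability is a power of 1/2, so log₂(1/p) is an integer.
H = Σ p·log₂(1/p) = 1/4·2 + 1/4·2 + 1/8·3 + 1/4·2 + 1/8·3 = 2.25 bits.

2.25 bits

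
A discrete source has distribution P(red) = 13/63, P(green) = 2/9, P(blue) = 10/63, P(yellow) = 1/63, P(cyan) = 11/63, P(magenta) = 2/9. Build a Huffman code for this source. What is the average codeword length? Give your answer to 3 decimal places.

Repeatedly combine the two least-probable nodes; the expected code length is the sum of the merged weights.
merge 1/63 + 10/63 → 11/63
merge 11/63 + 11/63 → 22/63
merge 13/63 + 2/9 → 3/7
merge 2/9 + 22/63 → 4/7
merge 3/7 + 4/7 → 1
L = 11/63 + 22/63 + 3/7 + 4/7 + 1 = 53/21 ≈ 2.524 bits/symbol.

2.524 bits/symbol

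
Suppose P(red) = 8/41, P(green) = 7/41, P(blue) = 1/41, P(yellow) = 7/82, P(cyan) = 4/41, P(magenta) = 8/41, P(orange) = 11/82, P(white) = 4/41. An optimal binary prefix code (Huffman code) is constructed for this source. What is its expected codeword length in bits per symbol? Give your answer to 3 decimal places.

Repeatedly combine the two least-probable nodes; the expected code length is the sum of the merged weights.
merge 1/41 + 7/82 → 9/82
merge 4/41 + 4/41 → 8/41
merge 9/82 + 11/82 → 10/41
merge 7/41 + 8/41 → 15/41
merge 8/41 + 8/41 → 16/41
merge 10/41 + 15/41 → 25/41
merge 16/41 + 25/41 → 1
L = 9/82 + 8/41 + 10/41 + 15/41 + 16/41 + 25/41 + 1 = 239/82 ≈ 2.915 bits/symbol.

2.915 bits/symbol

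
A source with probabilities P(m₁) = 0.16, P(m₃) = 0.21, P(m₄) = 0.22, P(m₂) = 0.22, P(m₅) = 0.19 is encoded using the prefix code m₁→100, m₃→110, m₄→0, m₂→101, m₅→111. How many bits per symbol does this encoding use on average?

L̄ = Σ pᵢ·ℓᵢ = 0.16·3 + 0.21·3 + 0.22·1 + 0.22·3 + 0.19·3 = 2.56 bits/symbol.

2.56 bits/symbol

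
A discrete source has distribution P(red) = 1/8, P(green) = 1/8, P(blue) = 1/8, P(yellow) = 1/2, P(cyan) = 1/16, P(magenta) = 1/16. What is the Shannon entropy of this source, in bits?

2.125 bits

Each probability is a power of 1/2, so log₂(1/p) is an integer.
H = Σ p·log₂(1/p) = 1/8·3 + 1/8·3 + 1/8·3 + 1/2·1 + 1/16·4 + 1/16·4 = 2.125 bits.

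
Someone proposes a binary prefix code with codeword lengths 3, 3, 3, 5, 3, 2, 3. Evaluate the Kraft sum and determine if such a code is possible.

0.90625; yes

With common denominator 2^5 = 32: Σ 2^(−ℓᵢ) = 4/32 + 4/32 + 4/32 + 1/32 + 4/32 + 8/32 + 4/32 = 29/32 = 0.90625.
Kraft's inequality requires Σ ≤ 1; here Σ = 0.90625 ≤ 1, so such a prefix code exists.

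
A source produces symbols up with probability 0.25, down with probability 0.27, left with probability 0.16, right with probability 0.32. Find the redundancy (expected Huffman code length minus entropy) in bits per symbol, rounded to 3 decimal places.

0.041 bits

Entropy H = −Σ p log₂ p ≈ 1.9591 bits.
Huffman merges: 4/25+1/4→41/100; 27/100+8/25→59/100; 41/100+59/100→1. L = 2 ≈ 2.0000.
L − H = 2.0000 − 1.9591 = 0.041 bits.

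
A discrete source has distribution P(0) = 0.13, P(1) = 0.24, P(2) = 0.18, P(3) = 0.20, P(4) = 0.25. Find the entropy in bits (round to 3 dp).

H = −Σ pᵢ log₂ pᵢ.
−0.13·log₂(0.13) = 0.3826
−0.24·log₂(0.24) = 0.4941
−0.18·log₂(0.18) = 0.4453
−0.20·log₂(0.20) = 0.4644
−0.25·log₂(0.25) = 0.5000
Sum ≈ 2.2865 → 2.286 bits.

2.286 bits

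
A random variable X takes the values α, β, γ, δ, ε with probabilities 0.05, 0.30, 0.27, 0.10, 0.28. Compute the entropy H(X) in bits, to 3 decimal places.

H = −Σ pᵢ log₂ pᵢ.
−0.05·log₂(0.05) = 0.2161
−0.30·log₂(0.30) = 0.5211
−0.27·log₂(0.27) = 0.5100
−0.10·log₂(0.10) = 0.3322
−0.28·log₂(0.28) = 0.5142
Sum ≈ 2.0936 → 2.094 bits.

2.094 bits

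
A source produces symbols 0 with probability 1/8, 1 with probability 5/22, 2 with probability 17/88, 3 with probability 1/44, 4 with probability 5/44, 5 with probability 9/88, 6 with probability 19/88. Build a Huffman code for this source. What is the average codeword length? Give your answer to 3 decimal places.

Repeatedly combine the two least-probable nodes; the expected code length is the sum of the merged weights.
merge 1/44 + 9/88 → 1/8
merge 5/44 + 1/8 → 21/88
merge 1/8 + 17/88 → 7/22
merge 19/88 + 5/22 → 39/88
merge 21/88 + 7/22 → 49/88
merge 39/88 + 49/88 → 1
L = 1/8 + 21/88 + 7/22 + 39/88 + 49/88 + 1 = 59/22 ≈ 2.682 bits/symbol.

2.682 bits/symbol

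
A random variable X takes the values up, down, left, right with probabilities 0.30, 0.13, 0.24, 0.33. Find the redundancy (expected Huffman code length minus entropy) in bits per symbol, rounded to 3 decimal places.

0.074 bits

Entropy H = −Σ p log₂ p ≈ 1.9257 bits.
Huffman merges: 13/100+6/25→37/100; 3/10+33/100→63/100; 37/100+63/100→1. L = 2 ≈ 2.0000.
L − H = 2.0000 − 1.9257 = 0.074 bits.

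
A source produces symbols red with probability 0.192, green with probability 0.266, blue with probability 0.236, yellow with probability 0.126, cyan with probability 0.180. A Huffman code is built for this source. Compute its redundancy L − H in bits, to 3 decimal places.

0.027 bits

Entropy H = −Σ p log₂ p ≈ 2.2788 bits.
Huffman merges: 63/500+9/50→153/500; 24/125+59/250→107/250; 133/500+153/500→143/250; 107/250+143/250→1. L = 1153/500 ≈ 2.3060.
L − H = 2.3060 − 2.2788 = 0.027 bits.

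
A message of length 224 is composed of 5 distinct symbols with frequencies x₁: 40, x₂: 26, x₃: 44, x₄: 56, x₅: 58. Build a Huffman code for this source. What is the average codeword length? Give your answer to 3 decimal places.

Probabilities are the counts divided by 224.
Repeatedly combine the two least-probable nodes; the expected code length is the sum of the merged weights.
merge 13/112 + 5/28 → 33/112
merge 11/56 + 1/4 → 25/56
merge 29/112 + 33/112 → 31/56
merge 25/56 + 31/56 → 1
L = 33/112 + 25/56 + 31/56 + 1 = 257/112 ≈ 2.295 bits/symbol.

2.295 bits/symbol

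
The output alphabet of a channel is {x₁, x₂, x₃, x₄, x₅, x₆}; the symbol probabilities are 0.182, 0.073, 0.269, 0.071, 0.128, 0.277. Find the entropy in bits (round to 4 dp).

H = −Σ pᵢ log₂ pᵢ.
−0.182·log₂(0.182) = 0.4474
−0.073·log₂(0.073) = 0.2756
−0.269·log₂(0.269) = 0.5096
−0.071·log₂(0.071) = 0.2709
−0.128·log₂(0.128) = 0.3796
−0.277·log₂(0.277) = 0.5130
Sum ≈ 2.3961 → 2.3961 bits.

2.3961 bits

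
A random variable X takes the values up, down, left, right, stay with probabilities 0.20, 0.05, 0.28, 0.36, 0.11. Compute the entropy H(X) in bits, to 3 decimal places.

2.076 bits

H = −Σ pᵢ log₂ pᵢ.
−0.20·log₂(0.20) = 0.4644
−0.05·log₂(0.05) = 0.2161
−0.28·log₂(0.28) = 0.5142
−0.36·log₂(0.36) = 0.5306
−0.11·log₂(0.11) = 0.3503
Sum ≈ 2.0756 → 2.076 bits.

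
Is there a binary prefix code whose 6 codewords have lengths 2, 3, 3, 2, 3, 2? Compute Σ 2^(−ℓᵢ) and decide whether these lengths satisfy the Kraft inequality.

1.125; no

With common denominator 2^3 = 8: Σ 2^(−ℓᵢ) = 2/8 + 1/8 + 1/8 + 2/8 + 1/8 + 2/8 = 9/8 = 1.125.
Kraft's inequality requires Σ ≤ 1; here Σ = 1.125 > 1, so no such prefix code exists.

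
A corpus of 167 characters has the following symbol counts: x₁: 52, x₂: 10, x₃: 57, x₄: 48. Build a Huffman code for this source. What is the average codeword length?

2 bits/symbol

Probabilities are the counts divided by 167.
Repeatedly combine the two least-probable nodes; the expected code length is the sum of the merged weights.
merge 10/167 + 48/167 → 58/167
merge 52/167 + 57/167 → 109/167
merge 58/167 + 109/167 → 1
L = 58/167 + 109/167 + 1 = 2 bits/symbol.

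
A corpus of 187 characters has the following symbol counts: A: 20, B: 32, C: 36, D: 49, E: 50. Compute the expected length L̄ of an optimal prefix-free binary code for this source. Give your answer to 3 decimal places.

Probabilities are the counts divided by 187.
Repeatedly combine the two least-probable nodes; the expected code length is the sum of the merged weights.
merge 20/187 + 32/187 → 52/187
merge 36/187 + 49/187 → 5/11
merge 50/187 + 52/187 → 6/11
merge 5/11 + 6/11 → 1
L = 52/187 + 5/11 + 6/11 + 1 = 426/187 ≈ 2.278 bits/symbol.

2.278 bits/symbol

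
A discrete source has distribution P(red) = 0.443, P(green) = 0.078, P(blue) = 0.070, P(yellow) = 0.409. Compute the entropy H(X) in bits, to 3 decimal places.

1.604 bits

H = −Σ pᵢ log₂ pᵢ.
−0.443·log₂(0.443) = 0.5204
−0.078·log₂(0.078) = 0.2871
−0.070·log₂(0.070) = 0.2686
−0.409·log₂(0.409) = 0.5275
Sum ≈ 1.6035 → 1.604 bits.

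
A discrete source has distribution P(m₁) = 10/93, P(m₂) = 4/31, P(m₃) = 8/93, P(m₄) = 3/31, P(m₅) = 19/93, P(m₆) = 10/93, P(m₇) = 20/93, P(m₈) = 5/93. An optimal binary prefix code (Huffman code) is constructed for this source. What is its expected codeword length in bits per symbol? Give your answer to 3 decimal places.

Repeatedly combine the two least-probable nodes; the expected code length is the sum of the merged weights.
merge 5/93 + 8/93 → 13/93
merge 3/31 + 10/93 → 19/93
merge 10/93 + 4/31 → 22/93
merge 13/93 + 19/93 → 32/93
merge 19/93 + 20/93 → 13/31
merge 22/93 + 32/93 → 18/31
merge 13/31 + 18/31 → 1
L = 13/93 + 19/93 + 22/93 + 32/93 + 13/31 + 18/31 + 1 = 272/93 ≈ 2.925 bits/symbol.

2.925 bits/symbol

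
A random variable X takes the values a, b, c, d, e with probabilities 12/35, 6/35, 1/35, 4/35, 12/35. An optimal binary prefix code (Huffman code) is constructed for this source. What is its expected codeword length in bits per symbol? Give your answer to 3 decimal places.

2.114 bits/symbol

Repeatedly combine the two least-probable nodes; the expected code length is the sum of the merged weights.
merge 1/35 + 4/35 → 1/7
merge 1/7 + 6/35 → 11/35
merge 11/35 + 12/35 → 23/35
merge 12/35 + 23/35 → 1
L = 1/7 + 11/35 + 23/35 + 1 = 74/35 ≈ 2.114 bits/symbol.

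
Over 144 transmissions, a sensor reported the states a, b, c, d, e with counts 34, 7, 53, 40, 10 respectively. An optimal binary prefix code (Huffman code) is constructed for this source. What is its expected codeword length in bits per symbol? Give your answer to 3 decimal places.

Probabilities are the counts divided by 144.
Repeatedly combine the two least-probable nodes; the expected code length is the sum of the merged weights.
merge 7/144 + 5/72 → 17/144
merge 17/144 + 17/72 → 17/48
merge 5/18 + 17/48 → 91/144
merge 53/144 + 91/144 → 1
L = 17/144 + 17/48 + 91/144 + 1 = 101/48 ≈ 2.104 bits/symbol.

2.104 bits/symbol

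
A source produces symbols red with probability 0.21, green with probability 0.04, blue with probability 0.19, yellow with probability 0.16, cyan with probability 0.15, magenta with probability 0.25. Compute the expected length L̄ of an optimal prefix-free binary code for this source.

Repeatedly combine the two least-probable nodes; the expected code length is the sum of the merged weights.
merge 1/25 + 3/20 → 19/100
merge 4/25 + 19/100 → 7/20
merge 19/100 + 21/100 → 2/5
merge 1/4 + 7/20 → 3/5
merge 2/5 + 3/5 → 1
L = 19/100 + 7/20 + 2/5 + 3/5 + 1 = 127/50 = 2.54 bits/symbol.

2.54 bits/symbol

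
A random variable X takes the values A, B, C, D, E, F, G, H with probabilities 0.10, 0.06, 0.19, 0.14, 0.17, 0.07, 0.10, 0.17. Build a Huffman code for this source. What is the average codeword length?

Repeatedly combine the two least-probable nodes; the expected code length is the sum of the merged weights.
merge 3/50 + 7/100 → 13/100
merge 1/10 + 1/10 → 1/5
merge 13/100 + 7/50 → 27/100
merge 17/100 + 17/100 → 17/50
merge 19/100 + 1/5 → 39/100
merge 27/100 + 17/50 → 61/100
merge 39/100 + 61/100 → 1
L = 13/100 + 1/5 + 27/100 + 17/50 + 39/100 + 61/100 + 1 = 147/50 = 2.94 bits/symbol.

2.94 bits/symbol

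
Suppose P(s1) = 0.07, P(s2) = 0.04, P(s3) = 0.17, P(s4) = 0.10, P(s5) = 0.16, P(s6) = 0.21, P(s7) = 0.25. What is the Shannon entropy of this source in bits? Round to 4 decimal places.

H = −Σ pᵢ log₂ pᵢ.
−0.07·log₂(0.07) = 0.2686
−0.04·log₂(0.04) = 0.1858
−0.17·log₂(0.17) = 0.4346
−0.10·log₂(0.10) = 0.3322
−0.16·log₂(0.16) = 0.4230
−0.21·log₂(0.21) = 0.4728
−0.25·log₂(0.25) = 0.5000
Sum ≈ 2.6169 → 2.6169 bits.

2.6169 bits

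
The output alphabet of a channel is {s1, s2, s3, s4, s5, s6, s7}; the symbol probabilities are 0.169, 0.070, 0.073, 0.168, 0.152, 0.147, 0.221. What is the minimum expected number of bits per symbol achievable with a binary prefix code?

2.753 bits/symbol

Repeatedly combine the two least-probable nodes; the expected code length is the sum of the merged weights.
merge 7/100 + 73/1000 → 143/1000
merge 143/1000 + 147/1000 → 29/100
merge 19/125 + 21/125 → 8/25
merge 169/1000 + 221/1000 → 39/100
merge 29/100 + 8/25 → 61/100
merge 39/100 + 61/100 → 1
L = 143/1000 + 29/100 + 8/25 + 39/100 + 61/100 + 1 = 2753/1000 = 2.753 bits/symbol.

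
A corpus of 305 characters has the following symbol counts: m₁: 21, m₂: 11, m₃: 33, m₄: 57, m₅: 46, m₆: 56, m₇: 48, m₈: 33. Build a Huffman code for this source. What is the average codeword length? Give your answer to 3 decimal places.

2.918 bits/symbol

Probabilities are the counts divided by 305.
Repeatedly combine the two least-probable nodes; the expected code length is the sum of the merged weights.
merge 11/305 + 21/305 → 32/305
merge 32/305 + 33/305 → 13/61
merge 33/305 + 46/305 → 79/305
merge 48/305 + 56/305 → 104/305
merge 57/305 + 13/61 → 2/5
merge 79/305 + 104/305 → 3/5
merge 2/5 + 3/5 → 1
L = 32/305 + 13/61 + 79/305 + 104/305 + 2/5 + 3/5 + 1 = 178/61 ≈ 2.918 bits/symbol.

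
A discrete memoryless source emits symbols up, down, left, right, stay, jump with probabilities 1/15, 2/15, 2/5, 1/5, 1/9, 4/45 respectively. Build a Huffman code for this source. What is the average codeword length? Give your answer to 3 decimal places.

Repeatedly combine the two least-probable nodes; the expected code length is the sum of the merged weights.
merge 1/15 + 4/45 → 7/45
merge 1/9 + 2/15 → 11/45
merge 7/45 + 1/5 → 16/45
merge 11/45 + 16/45 → 3/5
merge 2/5 + 3/5 → 1
L = 7/45 + 11/45 + 16/45 + 3/5 + 1 = 106/45 ≈ 2.356 bits/symbol.

2.356 bits/symbol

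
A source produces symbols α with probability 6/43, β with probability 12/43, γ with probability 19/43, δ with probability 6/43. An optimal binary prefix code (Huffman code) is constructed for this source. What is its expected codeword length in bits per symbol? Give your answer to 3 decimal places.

Repeatedly combine the two least-probable nodes; the expected code length is the sum of the merged weights.
merge 6/43 + 6/43 → 12/43
merge 12/43 + 12/43 → 24/43
merge 19/43 + 24/43 → 1
L = 12/43 + 24/43 + 1 = 79/43 ≈ 1.837 bits/symbol.

1.837 bits/symbol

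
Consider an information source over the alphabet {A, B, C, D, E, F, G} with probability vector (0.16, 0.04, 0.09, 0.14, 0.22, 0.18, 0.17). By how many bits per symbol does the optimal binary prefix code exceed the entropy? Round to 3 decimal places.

Entropy H = −Σ p log₂ p ≈ 2.6790 bits.
Huffman merges: 1/25+9/100→13/100; 13/100+7/50→27/100; 4/25+17/100→33/100; 9/50+11/50→2/5; 27/100+33/100→3/5; 2/5+3/5→1. L = 273/100 ≈ 2.7300.
L − H = 2.7300 − 2.6790 = 0.051 bits.

0.051 bits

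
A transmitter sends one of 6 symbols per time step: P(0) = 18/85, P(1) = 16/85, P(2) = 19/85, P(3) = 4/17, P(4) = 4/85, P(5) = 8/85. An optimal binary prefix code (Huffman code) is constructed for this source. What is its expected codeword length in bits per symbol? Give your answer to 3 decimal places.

Repeatedly combine the two least-probable nodes; the expected code length is the sum of the merged weights.
merge 4/85 + 8/85 → 12/85
merge 12/85 + 16/85 → 28/85
merge 18/85 + 19/85 → 37/85
merge 4/17 + 28/85 → 48/85
merge 37/85 + 48/85 → 1
L = 12/85 + 28/85 + 37/85 + 48/85 + 1 = 42/17 ≈ 2.471 bits/symbol.

2.471 bits/symbol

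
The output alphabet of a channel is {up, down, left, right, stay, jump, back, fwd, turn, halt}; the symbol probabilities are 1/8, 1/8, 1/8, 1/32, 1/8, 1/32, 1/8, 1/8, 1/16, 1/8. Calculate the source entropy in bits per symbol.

Each probability is a power of 1/2, so log₂(1/p) is an integer.
H = Σ p·log₂(1/p) = 1/8·3 + 1/8·3 + 1/8·3 + 1/32·5 + 1/8·3 + 1/32·5 + 1/8·3 + 1/8·3 + 1/16·4 + 1/8·3 = 3.1875 bits.

3.1875 bits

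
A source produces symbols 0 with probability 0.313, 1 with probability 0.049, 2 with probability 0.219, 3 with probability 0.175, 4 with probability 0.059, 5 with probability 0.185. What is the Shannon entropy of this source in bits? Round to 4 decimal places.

H = −Σ pᵢ log₂ pᵢ.
−0.313·log₂(0.313) = 0.5245
−0.049·log₂(0.049) = 0.2132
−0.219·log₂(0.219) = 0.4798
−0.175·log₂(0.175) = 0.4401
−0.059·log₂(0.059) = 0.2409
−0.185·log₂(0.185) = 0.4504
Sum ≈ 2.3489 → 2.3489 bits.

2.3489 bits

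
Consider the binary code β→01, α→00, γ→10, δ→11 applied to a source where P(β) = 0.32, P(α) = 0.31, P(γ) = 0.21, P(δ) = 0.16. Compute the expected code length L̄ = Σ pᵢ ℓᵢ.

2 bits/symbol

L̄ = Σ pᵢ·ℓᵢ = 0.32·2 + 0.31·2 + 0.21·2 + 0.16·2 = 2 bits/symbol.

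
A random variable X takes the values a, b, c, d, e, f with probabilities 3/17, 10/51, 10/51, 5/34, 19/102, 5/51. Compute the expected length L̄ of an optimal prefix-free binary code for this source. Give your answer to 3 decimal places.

2.608 bits/symbol

Repeatedly combine the two least-probable nodes; the expected code length is the sum of the merged weights.
merge 5/51 + 5/34 → 25/102
merge 3/17 + 19/102 → 37/102
merge 10/51 + 10/51 → 20/51
merge 25/102 + 37/102 → 31/51
merge 20/51 + 31/51 → 1
L = 25/102 + 37/102 + 20/51 + 31/51 + 1 = 133/51 ≈ 2.608 bits/symbol.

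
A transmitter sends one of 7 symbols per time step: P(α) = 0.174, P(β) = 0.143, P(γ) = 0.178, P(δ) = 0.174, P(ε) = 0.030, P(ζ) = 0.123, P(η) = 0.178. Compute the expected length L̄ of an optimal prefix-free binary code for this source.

Repeatedly combine the two least-probable nodes; the expected code length is the sum of the merged weights.
merge 3/100 + 123/1000 → 153/1000
merge 143/1000 + 153/1000 → 37/125
merge 87/500 + 87/500 → 87/250
merge 89/500 + 89/500 → 89/250
merge 37/125 + 87/250 → 161/250
merge 89/250 + 161/250 → 1
L = 153/1000 + 37/125 + 87/250 + 89/250 + 161/250 + 1 = 2797/1000 = 2.797 bits/symbol.

2.797 bits/symbol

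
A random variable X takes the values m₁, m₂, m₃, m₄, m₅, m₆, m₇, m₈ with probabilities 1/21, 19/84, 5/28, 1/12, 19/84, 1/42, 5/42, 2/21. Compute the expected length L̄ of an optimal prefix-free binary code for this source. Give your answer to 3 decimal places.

2.774 bits/symbol

Repeatedly combine the two least-probable nodes; the expected code length is the sum of the merged weights.
merge 1/42 + 1/21 → 1/14
merge 1/14 + 1/12 → 13/84
merge 2/21 + 5/42 → 3/14
merge 13/84 + 5/28 → 1/3
merge 3/14 + 19/84 → 37/84
merge 19/84 + 1/3 → 47/84
merge 37/84 + 47/84 → 1
L = 1/14 + 13/84 + 3/14 + 1/3 + 37/84 + 47/84 + 1 = 233/84 ≈ 2.774 bits/symbol.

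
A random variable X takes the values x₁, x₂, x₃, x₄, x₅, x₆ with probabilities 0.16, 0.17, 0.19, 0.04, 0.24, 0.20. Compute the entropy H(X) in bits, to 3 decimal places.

H = −Σ pᵢ log₂ pᵢ.
−0.16·log₂(0.16) = 0.4230
−0.17·log₂(0.17) = 0.4346
−0.19·log₂(0.19) = 0.4552
−0.04·log₂(0.04) = 0.1858
−0.24·log₂(0.24) = 0.4941
−0.20·log₂(0.20) = 0.4644
Sum ≈ 2.4571 → 2.457 bits.

2.457 bits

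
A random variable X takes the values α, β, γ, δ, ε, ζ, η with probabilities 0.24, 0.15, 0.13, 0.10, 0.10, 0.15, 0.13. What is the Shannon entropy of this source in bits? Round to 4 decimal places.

H = −Σ pᵢ log₂ pᵢ.
−0.24·log₂(0.24) = 0.4941
−0.15·log₂(0.15) = 0.4105
−0.13·log₂(0.13) = 0.3826
−0.10·log₂(0.10) = 0.3322
−0.10·log₂(0.10) = 0.3322
−0.15·log₂(0.15) = 0.4105
−0.13·log₂(0.13) = 0.3826
Sum ≈ 2.7449 → 2.7449 bits.

2.7449 bits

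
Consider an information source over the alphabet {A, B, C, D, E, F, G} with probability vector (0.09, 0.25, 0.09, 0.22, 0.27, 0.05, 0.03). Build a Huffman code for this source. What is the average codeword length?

2.51 bits/symbol

Repeatedly combine the two least-probable nodes; the expected code length is the sum of the merged weights.
merge 3/100 + 1/20 → 2/25
merge 2/25 + 9/100 → 17/100
merge 9/100 + 17/100 → 13/50
merge 11/50 + 1/4 → 47/100
merge 13/50 + 27/100 → 53/100
merge 47/100 + 53/100 → 1
L = 2/25 + 17/100 + 13/50 + 47/100 + 53/100 + 1 = 251/100 = 2.51 bits/symbol.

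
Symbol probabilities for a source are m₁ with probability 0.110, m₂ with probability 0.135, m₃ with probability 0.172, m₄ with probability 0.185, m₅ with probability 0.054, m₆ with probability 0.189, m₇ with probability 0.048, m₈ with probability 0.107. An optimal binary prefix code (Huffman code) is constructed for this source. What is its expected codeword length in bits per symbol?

2.913 bits/symbol

Repeatedly combine the two least-probable nodes; the expected code length is the sum of the merged weights.
merge 6/125 + 27/500 → 51/500
merge 51/500 + 107/1000 → 209/1000
merge 11/100 + 27/200 → 49/200
merge 43/250 + 37/200 → 357/1000
merge 189/1000 + 209/1000 → 199/500
merge 49/200 + 357/1000 → 301/500
merge 199/500 + 301/500 → 1
L = 51/500 + 209/1000 + 49/200 + 357/1000 + 199/500 + 301/500 + 1 = 2913/1000 = 2.913 bits/symbol.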